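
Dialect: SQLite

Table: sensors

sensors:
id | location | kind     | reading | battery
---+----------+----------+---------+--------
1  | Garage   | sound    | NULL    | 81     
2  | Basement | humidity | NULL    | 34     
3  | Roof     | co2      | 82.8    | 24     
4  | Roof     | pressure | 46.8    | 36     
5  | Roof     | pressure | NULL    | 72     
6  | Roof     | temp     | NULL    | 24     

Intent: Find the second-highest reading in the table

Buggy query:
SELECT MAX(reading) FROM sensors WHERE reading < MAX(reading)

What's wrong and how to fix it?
Bug: The inner MAX is an aggregate inside WHERE, which is not allowed

Fix: Compute the overall MAX in a subquery, then take MAX of rows below it

Corrected query:
SELECT MAX(reading) FROM sensors WHERE reading < (SELECT MAX(reading) FROM sensors)

Result:
MAX(reading)
------------
46.8        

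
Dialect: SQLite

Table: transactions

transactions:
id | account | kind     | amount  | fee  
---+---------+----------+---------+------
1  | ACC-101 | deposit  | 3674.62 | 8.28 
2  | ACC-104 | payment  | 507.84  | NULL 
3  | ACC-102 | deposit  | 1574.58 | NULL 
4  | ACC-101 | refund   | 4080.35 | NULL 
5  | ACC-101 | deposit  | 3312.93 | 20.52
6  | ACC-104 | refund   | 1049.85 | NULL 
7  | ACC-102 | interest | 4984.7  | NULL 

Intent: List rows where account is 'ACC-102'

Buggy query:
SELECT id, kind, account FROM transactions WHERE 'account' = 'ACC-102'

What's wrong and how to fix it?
Bug: Single quotes denote string literals in SQL; the column name is being compared as a constant string

Fix: Reference the column as account without single quotes

Corrected query:
SELECT id, kind, account FROM transactions WHERE account = 'ACC-102'

Result:
id | kind     | account
---+----------+--------
3  | deposit  | ACC-102
7  | interest | ACC-102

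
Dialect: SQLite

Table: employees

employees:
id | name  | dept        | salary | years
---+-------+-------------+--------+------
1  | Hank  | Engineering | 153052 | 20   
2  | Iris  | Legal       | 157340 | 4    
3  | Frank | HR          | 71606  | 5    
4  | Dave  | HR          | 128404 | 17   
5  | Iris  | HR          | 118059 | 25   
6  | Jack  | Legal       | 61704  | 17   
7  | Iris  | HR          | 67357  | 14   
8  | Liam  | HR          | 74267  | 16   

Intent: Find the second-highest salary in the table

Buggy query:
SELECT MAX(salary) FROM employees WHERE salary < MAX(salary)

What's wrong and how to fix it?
Bug: The inner MAX is an aggregate inside WHERE, which is not allowed

Fix: Put the inner MAX in a scalar subquery

Corrected query:
SELECT MAX(salary) FROM employees WHERE salary < (SELECT MAX(salary) FROM employees)

Result:
MAX(salary)
-----------
153052     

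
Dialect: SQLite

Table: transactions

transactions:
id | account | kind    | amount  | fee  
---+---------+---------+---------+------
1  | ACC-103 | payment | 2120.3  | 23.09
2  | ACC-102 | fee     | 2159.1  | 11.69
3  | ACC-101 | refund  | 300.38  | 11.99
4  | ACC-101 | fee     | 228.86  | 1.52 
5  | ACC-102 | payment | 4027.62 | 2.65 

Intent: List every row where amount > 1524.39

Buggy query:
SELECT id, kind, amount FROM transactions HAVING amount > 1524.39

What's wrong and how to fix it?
Bug: HAVING filters the output of aggregation, but this query has no GROUP BY and no aggregate functions, so SQLite rejects it (HAVING clause on a non-aggregate query); the condition here is per row

Fix: Use WHERE for row-level filtering

Corrected query:
SELECT id, kind, amount FROM transactions WHERE amount > 1524.39

Result:
id | kind    | amount 
---+---------+--------
1  | payment | 2120.3 
2  | fee     | 2159.1 
5  | payment | 4027.62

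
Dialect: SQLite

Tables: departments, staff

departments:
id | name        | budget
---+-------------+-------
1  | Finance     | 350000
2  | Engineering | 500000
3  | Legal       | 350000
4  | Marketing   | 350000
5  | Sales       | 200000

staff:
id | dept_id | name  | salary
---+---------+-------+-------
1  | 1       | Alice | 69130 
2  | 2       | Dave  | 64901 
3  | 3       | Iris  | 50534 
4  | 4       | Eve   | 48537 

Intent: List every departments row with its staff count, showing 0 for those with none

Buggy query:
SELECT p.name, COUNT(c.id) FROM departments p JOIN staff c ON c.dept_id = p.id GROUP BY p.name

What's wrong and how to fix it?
Bug: INNER JOIN drops departments rows that have no matching staff rows

Fix: Use LEFT JOIN so parents without children still appear (COUNT(c.id) gives 0)

Corrected query:
SELECT p.name, COUNT(c.id) FROM departments p LEFT JOIN staff c ON c.dept_id = p.id GROUP BY p.name

Result:
name        | COUNT(c.id)
------------+------------
Engineering | 1          
Finance     | 1          
Legal       | 1          
Marketing   | 1          
Sales       | 0          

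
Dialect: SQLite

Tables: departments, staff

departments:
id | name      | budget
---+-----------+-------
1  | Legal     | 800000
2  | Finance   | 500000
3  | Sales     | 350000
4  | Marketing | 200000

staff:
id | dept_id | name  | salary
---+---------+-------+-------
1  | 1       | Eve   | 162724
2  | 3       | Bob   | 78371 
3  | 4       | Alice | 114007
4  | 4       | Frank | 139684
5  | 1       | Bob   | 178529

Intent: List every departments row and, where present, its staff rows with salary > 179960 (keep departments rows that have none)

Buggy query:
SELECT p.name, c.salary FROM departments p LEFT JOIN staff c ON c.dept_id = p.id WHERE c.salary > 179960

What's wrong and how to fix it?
Bug: A WHERE condition on the right-hand table after LEFT JOIN drops unmatched parents

Fix: Put 'c.salary > 179960' in the JOIN's ON clause instead of WHERE

Corrected query:
SELECT p.name, c.salary FROM departments p LEFT JOIN staff c ON c.dept_id = p.id AND c.salary > 179960

Result:
name      | salary
----------+-------
Legal     | NULL  
Finance   | NULL  
Sales     | NULL  
Marketing | NULL  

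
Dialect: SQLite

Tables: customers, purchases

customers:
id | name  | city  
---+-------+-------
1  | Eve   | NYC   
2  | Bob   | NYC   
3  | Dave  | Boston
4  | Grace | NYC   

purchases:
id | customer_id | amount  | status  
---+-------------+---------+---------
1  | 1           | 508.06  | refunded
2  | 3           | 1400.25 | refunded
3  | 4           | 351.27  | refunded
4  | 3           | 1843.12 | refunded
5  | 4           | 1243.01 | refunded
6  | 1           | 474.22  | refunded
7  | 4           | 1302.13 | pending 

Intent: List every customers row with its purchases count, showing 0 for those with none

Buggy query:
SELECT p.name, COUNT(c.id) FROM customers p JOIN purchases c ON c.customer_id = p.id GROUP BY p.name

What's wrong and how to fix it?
Bug: An inner join excludes parents with zero children

Fix: Use LEFT JOIN so parents without children still appear (COUNT(c.id) gives 0)

Corrected query:
SELECT p.name, COUNT(c.id) FROM customers p LEFT JOIN purchases c ON c.customer_id = p.id GROUP BY p.name

Result:
name  | COUNT(c.id)
------+------------
Bob   | 0          
Dave  | 2          
Eve   | 2          
Grace | 3          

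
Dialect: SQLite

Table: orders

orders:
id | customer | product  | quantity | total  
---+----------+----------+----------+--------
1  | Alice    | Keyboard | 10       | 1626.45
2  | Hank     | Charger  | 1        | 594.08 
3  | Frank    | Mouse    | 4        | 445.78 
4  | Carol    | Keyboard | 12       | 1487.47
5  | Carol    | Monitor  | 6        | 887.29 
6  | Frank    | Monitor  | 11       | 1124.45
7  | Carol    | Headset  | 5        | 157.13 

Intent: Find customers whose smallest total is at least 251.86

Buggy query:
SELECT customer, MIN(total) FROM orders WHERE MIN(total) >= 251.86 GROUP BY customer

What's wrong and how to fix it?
Bug: Aggregates like MIN are computed per group after WHERE runs

Fix: Replace WHERE with HAVING after the GROUP BY

Corrected query:
SELECT customer, MIN(total) FROM orders GROUP BY customer HAVING MIN(total) >= 251.86

Result:
customer | MIN(total)
---------+-----------
Alice    | 1626.45   
Frank    | 445.78    
Hank     | 594.08    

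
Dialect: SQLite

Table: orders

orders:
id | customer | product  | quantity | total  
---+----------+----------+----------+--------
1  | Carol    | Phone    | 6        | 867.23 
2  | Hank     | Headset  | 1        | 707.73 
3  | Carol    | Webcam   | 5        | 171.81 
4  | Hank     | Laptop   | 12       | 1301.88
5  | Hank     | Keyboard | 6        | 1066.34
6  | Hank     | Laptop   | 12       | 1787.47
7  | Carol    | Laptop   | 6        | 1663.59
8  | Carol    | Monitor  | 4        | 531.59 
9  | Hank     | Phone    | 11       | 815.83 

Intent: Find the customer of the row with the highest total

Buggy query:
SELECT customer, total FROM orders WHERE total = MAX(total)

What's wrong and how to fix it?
Bug: MAX(total) is an aggregate and cannot be used directly in WHERE

Fix: Wrap MAX in a scalar subquery so WHERE compares against a single value

Corrected query:
SELECT customer, total FROM orders WHERE total = (SELECT MAX(total) FROM orders)

Result:
customer | total  
---------+--------
Hank     | 1787.47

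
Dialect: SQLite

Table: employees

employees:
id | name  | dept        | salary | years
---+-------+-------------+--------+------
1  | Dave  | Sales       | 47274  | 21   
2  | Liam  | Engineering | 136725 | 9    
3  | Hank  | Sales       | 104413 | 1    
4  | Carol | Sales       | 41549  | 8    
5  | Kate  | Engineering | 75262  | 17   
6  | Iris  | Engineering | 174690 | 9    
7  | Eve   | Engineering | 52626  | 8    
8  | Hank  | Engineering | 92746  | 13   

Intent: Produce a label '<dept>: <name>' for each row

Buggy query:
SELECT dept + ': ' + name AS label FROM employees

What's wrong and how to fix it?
Bug: SQLite uses || for string concatenation; + coerces text to numbers (yielding 0)

Fix: Replace + with || to concatenate text

Corrected query:
SELECT dept || ': ' || name AS label FROM employees

Result:
label            
-----------------
Sales: Dave      
Engineering: Liam
Sales: Hank      
Sales: Carol     
Engineering: Kate
Engineering: Iris
Engineering: Eve 
Engineering: Hank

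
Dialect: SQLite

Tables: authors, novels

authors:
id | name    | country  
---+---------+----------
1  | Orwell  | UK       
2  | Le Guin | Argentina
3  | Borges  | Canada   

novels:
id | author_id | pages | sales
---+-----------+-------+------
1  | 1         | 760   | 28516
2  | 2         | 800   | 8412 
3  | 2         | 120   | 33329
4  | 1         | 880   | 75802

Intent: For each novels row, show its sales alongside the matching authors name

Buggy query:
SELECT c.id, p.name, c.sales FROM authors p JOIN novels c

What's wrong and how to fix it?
Bug: JOIN with no ON clause produces a cartesian product; every novels row pairs with every authors row

Fix: Add ON c.author_id = p.id to the JOIN

Corrected query:
SELECT c.id, p.name, c.sales FROM authors p JOIN novels c ON c.author_id = p.id

Result:
id | name    | sales
---+---------+------
1  | Orwell  | 28516
2  | Le Guin | 8412 
3  | Le Guin | 33329
4  | Orwell  | 75802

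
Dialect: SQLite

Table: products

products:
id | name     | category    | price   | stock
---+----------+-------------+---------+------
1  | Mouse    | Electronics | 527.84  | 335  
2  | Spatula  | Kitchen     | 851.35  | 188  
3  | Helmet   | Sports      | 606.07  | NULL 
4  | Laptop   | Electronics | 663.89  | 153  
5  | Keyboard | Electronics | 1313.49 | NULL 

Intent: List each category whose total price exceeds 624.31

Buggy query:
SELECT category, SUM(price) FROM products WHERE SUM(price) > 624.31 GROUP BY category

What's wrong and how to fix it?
Bug: SUM(price) is an aggregate, but WHERE filters rows before aggregation

Fix: Use HAVING (which filters groups after aggregation) instead of WHERE

Corrected query:
SELECT category, SUM(price) FROM products GROUP BY category HAVING SUM(price) > 624.31

Result:
category    | SUM(price)
------------+-----------
Electronics | 2505.22   
Kitchen     | 851.35    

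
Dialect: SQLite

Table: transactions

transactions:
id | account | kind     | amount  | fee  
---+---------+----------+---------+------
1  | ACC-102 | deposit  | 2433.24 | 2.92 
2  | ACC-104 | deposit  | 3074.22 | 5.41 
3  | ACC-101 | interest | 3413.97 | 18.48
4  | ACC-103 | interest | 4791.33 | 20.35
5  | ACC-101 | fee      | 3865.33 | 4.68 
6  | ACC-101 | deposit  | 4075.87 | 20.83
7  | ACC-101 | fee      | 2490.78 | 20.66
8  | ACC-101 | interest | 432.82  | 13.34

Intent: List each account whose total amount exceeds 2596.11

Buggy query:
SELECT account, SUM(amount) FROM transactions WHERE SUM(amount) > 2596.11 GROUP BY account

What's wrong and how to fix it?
Bug: SUM(amount) is an aggregate, but WHERE filters rows before aggregation

Fix: Move the aggregate condition to a HAVING clause

Corrected query:
SELECT account, SUM(amount) FROM transactions GROUP BY account HAVING SUM(amount) > 2596.11

Result:
account | SUM(amount)
--------+------------
ACC-101 | 14278.77   
ACC-103 | 4791.33    
ACC-104 | 3074.22    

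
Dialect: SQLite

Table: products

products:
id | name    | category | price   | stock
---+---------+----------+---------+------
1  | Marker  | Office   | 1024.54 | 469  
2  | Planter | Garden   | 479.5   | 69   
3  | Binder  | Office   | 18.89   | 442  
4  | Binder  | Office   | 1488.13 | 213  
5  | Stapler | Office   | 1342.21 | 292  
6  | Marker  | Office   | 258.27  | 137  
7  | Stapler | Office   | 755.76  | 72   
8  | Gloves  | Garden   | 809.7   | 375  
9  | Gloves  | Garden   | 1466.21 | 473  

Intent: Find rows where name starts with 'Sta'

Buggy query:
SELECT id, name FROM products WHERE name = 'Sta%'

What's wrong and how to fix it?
Bug: Wildcards only work with LIKE; '=' treats '%' as a literal character

Fix: Replace '=' with LIKE so 'Sta%' is treated as a pattern

Corrected query:
SELECT id, name FROM products WHERE name LIKE 'Sta%'

Result:
id | name   
---+--------
5  | Stapler
7  | Stapler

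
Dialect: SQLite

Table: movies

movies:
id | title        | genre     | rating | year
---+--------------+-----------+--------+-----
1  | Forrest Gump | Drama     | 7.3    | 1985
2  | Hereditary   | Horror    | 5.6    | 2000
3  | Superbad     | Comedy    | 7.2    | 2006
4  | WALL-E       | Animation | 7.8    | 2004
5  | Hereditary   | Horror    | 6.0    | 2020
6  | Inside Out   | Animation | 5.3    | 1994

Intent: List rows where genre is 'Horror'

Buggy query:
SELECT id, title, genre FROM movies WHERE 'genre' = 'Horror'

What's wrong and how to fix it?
Bug: Single quotes denote string literals in SQL; the column name is being compared as a constant string

Fix: Reference the column as genre without single quotes

Corrected query:
SELECT id, title, genre FROM movies WHERE genre = 'Horror'

Result:
id | title      | genre 
---+------------+-------
2  | Hereditary | Horror
5  | Hereditary | Horror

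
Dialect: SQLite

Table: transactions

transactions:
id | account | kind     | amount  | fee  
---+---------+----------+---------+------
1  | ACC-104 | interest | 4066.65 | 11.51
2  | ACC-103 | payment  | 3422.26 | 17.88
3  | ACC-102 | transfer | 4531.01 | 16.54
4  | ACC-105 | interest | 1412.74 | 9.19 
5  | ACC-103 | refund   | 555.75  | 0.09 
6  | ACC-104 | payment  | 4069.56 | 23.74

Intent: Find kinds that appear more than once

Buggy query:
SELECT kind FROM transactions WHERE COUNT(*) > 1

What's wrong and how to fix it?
Bug: COUNT(*) is an aggregate and cannot be used in WHERE

Fix: GROUP BY kind, then filter groups with HAVING COUNT(*) > 1

Corrected query:
SELECT kind FROM transactions GROUP BY kind HAVING COUNT(*) > 1

Result:
kind    
--------
interest
payment 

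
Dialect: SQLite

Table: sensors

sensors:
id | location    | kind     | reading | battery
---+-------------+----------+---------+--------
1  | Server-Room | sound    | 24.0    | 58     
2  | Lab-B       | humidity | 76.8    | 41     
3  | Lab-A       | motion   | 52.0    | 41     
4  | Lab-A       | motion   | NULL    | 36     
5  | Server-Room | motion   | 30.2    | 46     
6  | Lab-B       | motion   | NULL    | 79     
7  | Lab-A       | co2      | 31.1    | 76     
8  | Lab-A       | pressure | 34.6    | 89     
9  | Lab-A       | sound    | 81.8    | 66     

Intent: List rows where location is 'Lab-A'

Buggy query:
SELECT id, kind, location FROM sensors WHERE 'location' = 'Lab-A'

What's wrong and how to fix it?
Bug: Single quotes denote string literals in SQL; the column name is being compared as a constant string

Fix: Remove the quotes around the column name (or use double quotes for an identifier)

Corrected query:
SELECT id, kind, location FROM sensors WHERE location = 'Lab-A'

Result:
id | kind     | location
---+----------+---------
3  | motion   | Lab-A   
4  | motion   | Lab-A   
7  | co2      | Lab-A   
8  | pressure | Lab-A   
9  | sound    | Lab-A   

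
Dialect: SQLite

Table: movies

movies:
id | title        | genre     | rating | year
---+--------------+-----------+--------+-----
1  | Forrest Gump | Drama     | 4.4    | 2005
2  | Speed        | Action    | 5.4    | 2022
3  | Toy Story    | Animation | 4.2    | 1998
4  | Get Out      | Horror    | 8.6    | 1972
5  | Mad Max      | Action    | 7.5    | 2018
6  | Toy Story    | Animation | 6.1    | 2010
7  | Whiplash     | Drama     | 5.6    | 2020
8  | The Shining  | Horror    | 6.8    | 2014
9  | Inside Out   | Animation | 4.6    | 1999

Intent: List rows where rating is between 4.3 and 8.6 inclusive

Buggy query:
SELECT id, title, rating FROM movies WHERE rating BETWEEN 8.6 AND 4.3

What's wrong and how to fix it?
Bug: The bounds are reversed; BETWEEN a AND b requires a <= b to match anything

Fix: Write BETWEEN 4.3 AND 8.6

Corrected query:
SELECT id, title, rating FROM movies WHERE rating BETWEEN 4.3 AND 8.6

Result:
id | title        | rating
---+--------------+-------
1  | Forrest Gump | 4.4   
2  | Speed        | 5.4   
4  | Get Out      | 8.6   
5  | Mad Max      | 7.5   
6  | Toy Story    | 6.1   
7  | Whiplash     | 5.6   
8  | The Shining  | 6.8   
9  | Inside Out   | 4.6   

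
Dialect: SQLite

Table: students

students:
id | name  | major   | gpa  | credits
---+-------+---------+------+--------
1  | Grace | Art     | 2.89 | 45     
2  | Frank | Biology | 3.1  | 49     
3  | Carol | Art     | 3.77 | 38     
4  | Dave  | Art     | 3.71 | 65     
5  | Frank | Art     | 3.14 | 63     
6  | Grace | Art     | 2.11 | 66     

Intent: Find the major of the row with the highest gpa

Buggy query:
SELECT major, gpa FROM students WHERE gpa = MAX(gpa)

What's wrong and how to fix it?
Bug: MAX(gpa) is an aggregate and cannot be used directly in WHERE

Fix: Use a subquery: WHERE gpa = (SELECT MAX(gpa) FROM students)

Corrected query:
SELECT major, gpa FROM students WHERE gpa = (SELECT MAX(gpa) FROM students)

Result:
major | gpa 
------+-----
Art   | 3.77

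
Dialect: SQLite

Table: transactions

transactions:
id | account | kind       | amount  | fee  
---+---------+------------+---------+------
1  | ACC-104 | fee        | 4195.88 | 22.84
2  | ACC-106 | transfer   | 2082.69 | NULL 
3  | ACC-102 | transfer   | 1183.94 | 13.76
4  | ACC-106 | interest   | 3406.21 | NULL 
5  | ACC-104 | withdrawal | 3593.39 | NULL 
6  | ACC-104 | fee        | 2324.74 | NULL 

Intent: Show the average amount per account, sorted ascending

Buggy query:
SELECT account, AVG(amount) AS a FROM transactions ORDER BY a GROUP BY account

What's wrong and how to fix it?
Bug: ORDER BY appears before GROUP BY; SQL clause order requires GROUP BY first

Fix: Move ORDER BY to the end, after GROUP BY

Corrected query:
SELECT account, AVG(amount) AS a FROM transactions GROUP BY account ORDER BY a

Result:
account | a          
--------+------------
ACC-102 | 1183.94    
ACC-106 | 2744.45    
ACC-104 | 3371.336667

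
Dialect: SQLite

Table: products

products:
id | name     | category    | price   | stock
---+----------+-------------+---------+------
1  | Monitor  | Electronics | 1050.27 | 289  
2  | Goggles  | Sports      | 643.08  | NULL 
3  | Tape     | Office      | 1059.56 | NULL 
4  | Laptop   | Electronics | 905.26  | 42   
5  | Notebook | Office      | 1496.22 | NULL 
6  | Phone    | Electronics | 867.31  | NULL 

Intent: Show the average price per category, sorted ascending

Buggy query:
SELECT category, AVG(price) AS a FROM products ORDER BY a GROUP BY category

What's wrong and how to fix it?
Bug: ORDER BY appears before GROUP BY; SQL clause order requires GROUP BY first

Fix: Move ORDER BY to the end, after GROUP BY

Corrected query:
SELECT category, AVG(price) AS a FROM products GROUP BY category ORDER BY a

Result:
category    | a         
------------+-----------
Sports      | 643.08    
Electronics | 940.946667
Office      | 1277.89   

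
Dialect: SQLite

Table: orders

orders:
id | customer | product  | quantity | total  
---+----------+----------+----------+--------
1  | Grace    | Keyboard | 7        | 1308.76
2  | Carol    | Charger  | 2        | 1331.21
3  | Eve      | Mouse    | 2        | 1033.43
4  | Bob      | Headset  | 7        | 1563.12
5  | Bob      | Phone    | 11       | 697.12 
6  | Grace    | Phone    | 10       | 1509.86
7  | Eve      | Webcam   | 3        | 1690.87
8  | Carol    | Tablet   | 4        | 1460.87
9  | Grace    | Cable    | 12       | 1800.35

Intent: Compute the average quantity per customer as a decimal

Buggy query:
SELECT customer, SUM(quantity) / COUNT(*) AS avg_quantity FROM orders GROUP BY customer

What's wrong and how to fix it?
Bug: Both operands are integers, so '/' performs integer division and truncates

Fix: Cast one side to REAL so the division keeps the fractional part

Corrected query:
SELECT customer, SUM(quantity) * 1.0 / COUNT(*) AS avg_quantity FROM orders GROUP BY customer

Result:
customer | avg_quantity
---------+-------------
Bob      | 9           
Carol    | 3           
Eve      | 2.5         
Grace    | 9.666667    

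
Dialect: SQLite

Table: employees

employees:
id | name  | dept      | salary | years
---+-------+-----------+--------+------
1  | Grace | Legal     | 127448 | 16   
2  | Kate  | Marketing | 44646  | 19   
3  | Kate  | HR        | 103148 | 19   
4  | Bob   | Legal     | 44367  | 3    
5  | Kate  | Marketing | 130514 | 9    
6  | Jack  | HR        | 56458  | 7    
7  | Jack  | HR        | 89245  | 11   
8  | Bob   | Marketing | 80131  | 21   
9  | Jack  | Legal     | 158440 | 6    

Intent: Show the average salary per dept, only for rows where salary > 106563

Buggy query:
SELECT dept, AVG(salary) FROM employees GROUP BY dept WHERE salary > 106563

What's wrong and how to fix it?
Bug: Row-level WHERE must come before GROUP BY in the clause order

Fix: Place WHERE between FROM and GROUP BY

Corrected query:
SELECT dept, AVG(salary) FROM employees WHERE salary > 106563 GROUP BY dept

Result:
dept      | AVG(salary)
----------+------------
Legal     | 142944     
Marketing | 130514     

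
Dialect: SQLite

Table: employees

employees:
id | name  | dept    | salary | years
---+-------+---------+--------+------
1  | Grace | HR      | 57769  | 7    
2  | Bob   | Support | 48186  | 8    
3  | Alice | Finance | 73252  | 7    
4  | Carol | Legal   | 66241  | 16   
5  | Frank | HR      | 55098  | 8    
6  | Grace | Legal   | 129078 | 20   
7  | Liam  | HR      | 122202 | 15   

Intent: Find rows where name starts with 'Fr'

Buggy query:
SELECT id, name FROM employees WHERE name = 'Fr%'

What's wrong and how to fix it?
Bug: '=' compares the literal string including the % character; pattern matching needs LIKE

Fix: Use LIKE for wildcard pattern matching

Corrected query:
SELECT id, name FROM employees WHERE name LIKE 'Fr%'

Result:
id | name 
---+------
5  | Frank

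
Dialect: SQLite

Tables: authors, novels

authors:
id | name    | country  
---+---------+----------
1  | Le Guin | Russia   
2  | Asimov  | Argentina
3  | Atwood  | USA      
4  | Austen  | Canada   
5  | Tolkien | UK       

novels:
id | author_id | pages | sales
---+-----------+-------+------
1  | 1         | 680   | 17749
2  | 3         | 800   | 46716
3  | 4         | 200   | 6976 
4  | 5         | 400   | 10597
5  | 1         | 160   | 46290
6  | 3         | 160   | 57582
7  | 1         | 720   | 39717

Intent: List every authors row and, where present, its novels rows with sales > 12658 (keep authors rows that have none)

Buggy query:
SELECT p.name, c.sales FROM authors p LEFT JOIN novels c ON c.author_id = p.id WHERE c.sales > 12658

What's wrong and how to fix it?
Bug: A WHERE condition on the right-hand table after LEFT JOIN drops unmatched parents

Fix: Move the right-table condition into the ON clause so unmatched parents are kept

Corrected query:
SELECT p.name, c.sales FROM authors p LEFT JOIN novels c ON c.author_id = p.id AND c.sales > 12658

Result:
name    | sales
--------+------
Le Guin | 17749
Le Guin | 39717
Le Guin | 46290
Asimov  | NULL 
Atwood  | 46716
Atwood  | 57582
Austen  | NULL 
Tolkien | NULL 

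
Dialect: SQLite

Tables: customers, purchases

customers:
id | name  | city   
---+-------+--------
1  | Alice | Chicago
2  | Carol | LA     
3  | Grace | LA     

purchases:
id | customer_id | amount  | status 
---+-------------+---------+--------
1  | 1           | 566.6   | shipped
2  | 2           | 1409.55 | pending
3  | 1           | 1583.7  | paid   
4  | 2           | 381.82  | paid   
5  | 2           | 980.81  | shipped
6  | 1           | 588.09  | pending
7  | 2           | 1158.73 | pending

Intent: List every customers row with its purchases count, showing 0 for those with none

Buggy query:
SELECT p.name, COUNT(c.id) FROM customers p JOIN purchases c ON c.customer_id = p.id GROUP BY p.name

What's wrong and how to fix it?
Bug: An inner join excludes parents with zero children

Fix: Switch to LEFT JOIN to retain unmatched parent rows

Corrected query:
SELECT p.name, COUNT(c.id) FROM customers p LEFT JOIN purchases c ON c.customer_id = p.id GROUP BY p.name

Result:
name  | COUNT(c.id)
------+------------
Alice | 3          
Carol | 4          
Grace | 0          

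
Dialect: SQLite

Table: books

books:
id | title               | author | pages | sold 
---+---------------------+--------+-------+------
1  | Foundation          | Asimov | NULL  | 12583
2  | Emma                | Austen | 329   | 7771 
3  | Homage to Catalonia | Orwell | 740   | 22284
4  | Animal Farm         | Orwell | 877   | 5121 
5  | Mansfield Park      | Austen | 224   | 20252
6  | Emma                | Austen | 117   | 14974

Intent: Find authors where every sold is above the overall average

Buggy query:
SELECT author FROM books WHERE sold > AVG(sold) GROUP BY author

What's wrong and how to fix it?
Bug: WHERE evaluates per row before aggregation, so AVG() is unavailable

Fix: Compute the overall average in a scalar subquery and compare each group's MIN against it in HAVING

Corrected query:
SELECT author FROM books GROUP BY author HAVING MIN(sold) > (SELECT AVG(sold) FROM books)

Result:
(no rows)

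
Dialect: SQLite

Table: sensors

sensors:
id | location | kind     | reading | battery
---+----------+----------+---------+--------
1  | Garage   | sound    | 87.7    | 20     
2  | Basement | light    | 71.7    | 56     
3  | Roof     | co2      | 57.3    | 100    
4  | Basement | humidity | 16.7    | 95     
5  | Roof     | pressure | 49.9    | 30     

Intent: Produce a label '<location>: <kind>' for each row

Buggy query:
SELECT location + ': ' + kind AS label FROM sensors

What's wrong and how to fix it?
Bug: '+' is numeric addition; on text columns SQLite converts them to 0 instead of concatenating

Fix: Replace + with || to concatenate text

Corrected query:
SELECT location || ': ' || kind AS label FROM sensors

Result:
label             
------------------
Garage: sound     
Basement: light   
Roof: co2         
Basement: humidity
Roof: pressure    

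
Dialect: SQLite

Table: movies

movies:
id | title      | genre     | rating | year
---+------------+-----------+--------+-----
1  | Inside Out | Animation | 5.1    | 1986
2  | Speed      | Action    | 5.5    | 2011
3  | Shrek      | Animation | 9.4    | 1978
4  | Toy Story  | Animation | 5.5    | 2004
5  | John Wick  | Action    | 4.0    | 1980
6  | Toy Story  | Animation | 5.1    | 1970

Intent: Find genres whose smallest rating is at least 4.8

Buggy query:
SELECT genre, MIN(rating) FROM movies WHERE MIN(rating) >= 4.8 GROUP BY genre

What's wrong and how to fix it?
Bug: MIN() in WHERE is a misuse of aggregate

Fix: Use HAVING for the per-group MIN condition

Corrected query:
SELECT genre, MIN(rating) FROM movies GROUP BY genre HAVING MIN(rating) >= 4.8

Result:
genre     | MIN(rating)
----------+------------
Animation | 5.1        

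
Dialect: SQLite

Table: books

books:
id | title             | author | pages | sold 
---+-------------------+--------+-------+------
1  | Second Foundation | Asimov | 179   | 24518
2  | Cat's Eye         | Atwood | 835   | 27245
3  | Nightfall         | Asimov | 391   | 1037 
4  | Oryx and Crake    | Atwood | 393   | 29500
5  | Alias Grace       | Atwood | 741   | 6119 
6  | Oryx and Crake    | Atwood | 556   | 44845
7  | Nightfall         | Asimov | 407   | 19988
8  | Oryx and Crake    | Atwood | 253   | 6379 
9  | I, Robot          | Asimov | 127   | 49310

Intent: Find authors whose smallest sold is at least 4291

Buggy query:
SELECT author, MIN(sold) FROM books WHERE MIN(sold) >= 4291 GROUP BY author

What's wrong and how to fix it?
Bug: Aggregates like MIN are computed per group after WHERE runs

Fix: Replace WHERE with HAVING after the GROUP BY

Corrected query:
SELECT author, MIN(sold) FROM books GROUP BY author HAVING MIN(sold) >= 4291

Result:
author | MIN(sold)
-------+----------
Atwood | 6119     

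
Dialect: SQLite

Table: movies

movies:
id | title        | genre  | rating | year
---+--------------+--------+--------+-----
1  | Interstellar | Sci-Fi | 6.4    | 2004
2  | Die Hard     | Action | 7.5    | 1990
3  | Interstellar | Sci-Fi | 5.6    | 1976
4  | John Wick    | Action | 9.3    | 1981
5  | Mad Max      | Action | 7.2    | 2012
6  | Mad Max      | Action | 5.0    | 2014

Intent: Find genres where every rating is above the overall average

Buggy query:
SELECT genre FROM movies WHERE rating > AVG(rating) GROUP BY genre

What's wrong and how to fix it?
Bug: AVG() is an aggregate; it can't sit directly in WHERE

Fix: Use a subquery for AVG and a HAVING MIN(...) filter so the condition holds for every row in the group

Corrected query:
SELECT genre FROM movies GROUP BY genre HAVING MIN(rating) > (SELECT AVG(rating) FROM movies)

Result:
(no rows)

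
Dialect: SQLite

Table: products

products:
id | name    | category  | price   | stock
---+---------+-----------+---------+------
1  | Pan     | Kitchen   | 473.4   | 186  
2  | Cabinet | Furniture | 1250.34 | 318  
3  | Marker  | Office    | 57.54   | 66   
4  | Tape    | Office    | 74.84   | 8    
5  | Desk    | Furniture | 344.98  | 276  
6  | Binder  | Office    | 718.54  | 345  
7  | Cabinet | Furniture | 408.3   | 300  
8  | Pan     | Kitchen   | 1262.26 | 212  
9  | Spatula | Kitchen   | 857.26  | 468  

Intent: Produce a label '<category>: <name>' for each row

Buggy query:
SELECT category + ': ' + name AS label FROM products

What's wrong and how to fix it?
Bug: SQLite uses || for string concatenation; + coerces text to numbers (yielding 0)

Fix: Replace + with || to concatenate text

Corrected query:
SELECT category || ': ' || name AS label FROM products

Result:
label             
------------------
Kitchen: Pan      
Furniture: Cabinet
Office: Marker    
Office: Tape      
Furniture: Desk   
Office: Binder    
Furniture: Cabinet
Kitchen: Pan      
Kitchen: Spatula  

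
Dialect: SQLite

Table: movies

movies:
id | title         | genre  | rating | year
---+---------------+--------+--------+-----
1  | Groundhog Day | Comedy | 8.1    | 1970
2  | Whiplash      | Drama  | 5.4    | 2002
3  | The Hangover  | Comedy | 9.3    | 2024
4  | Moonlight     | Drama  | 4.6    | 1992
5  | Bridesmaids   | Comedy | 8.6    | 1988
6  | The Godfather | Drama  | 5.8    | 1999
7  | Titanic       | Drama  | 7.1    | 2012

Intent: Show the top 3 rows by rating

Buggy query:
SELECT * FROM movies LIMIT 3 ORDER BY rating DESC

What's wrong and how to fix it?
Bug: ORDER BY cannot follow LIMIT; LIMIT is the final clause

Fix: Swap the clauses: ORDER BY first, then LIMIT

Corrected query:
SELECT * FROM movies ORDER BY rating DESC LIMIT 3

Result:
id | title         | genre  | rating | year
---+---------------+--------+--------+-----
3  | The Hangover  | Comedy | 9.3    | 2024
5  | Bridesmaids   | Comedy | 8.6    | 1988
1  | Groundhog Day | Comedy | 8.1    | 1970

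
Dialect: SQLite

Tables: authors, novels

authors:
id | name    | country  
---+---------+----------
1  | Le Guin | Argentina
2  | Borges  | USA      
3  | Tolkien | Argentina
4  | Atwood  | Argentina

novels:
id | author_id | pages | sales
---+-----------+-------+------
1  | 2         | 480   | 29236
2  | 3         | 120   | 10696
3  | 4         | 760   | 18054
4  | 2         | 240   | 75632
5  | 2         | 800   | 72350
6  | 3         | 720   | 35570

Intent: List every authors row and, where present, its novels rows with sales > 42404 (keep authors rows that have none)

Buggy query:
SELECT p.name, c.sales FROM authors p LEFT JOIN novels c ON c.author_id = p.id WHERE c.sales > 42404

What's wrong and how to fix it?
Bug: A WHERE condition on the right-hand table after LEFT JOIN drops unmatched parents

Fix: Move the right-table condition into the ON clause so unmatched parents are kept

Corrected query:
SELECT p.name, c.sales FROM authors p LEFT JOIN novels c ON c.author_id = p.id AND c.sales > 42404

Result:
name    | sales
--------+------
Le Guin | NULL 
Borges  | 72350
Borges  | 75632
Tolkien | NULL 
Atwood  | NULL 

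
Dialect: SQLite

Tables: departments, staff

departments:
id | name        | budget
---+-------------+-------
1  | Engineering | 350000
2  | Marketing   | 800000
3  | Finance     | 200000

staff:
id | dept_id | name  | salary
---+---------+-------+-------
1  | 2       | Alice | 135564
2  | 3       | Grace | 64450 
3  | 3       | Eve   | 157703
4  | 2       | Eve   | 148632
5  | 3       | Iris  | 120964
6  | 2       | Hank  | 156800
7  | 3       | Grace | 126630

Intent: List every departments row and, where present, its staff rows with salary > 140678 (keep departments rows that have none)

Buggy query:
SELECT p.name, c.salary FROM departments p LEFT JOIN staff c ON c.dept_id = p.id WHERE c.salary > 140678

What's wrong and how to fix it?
Bug: Filtering c.salary in WHERE discards the NULL rows produced by LEFT JOIN, turning it into an inner join

Fix: Move the right-table condition into the ON clause so unmatched parents are kept

Corrected query:
SELECT p.name, c.salary FROM departments p LEFT JOIN staff c ON c.dept_id = p.id AND c.salary > 140678

Result:
name        | salary
------------+-------
Engineering | NULL  
Marketing   | 148632
Marketing   | 156800
Finance     | 157703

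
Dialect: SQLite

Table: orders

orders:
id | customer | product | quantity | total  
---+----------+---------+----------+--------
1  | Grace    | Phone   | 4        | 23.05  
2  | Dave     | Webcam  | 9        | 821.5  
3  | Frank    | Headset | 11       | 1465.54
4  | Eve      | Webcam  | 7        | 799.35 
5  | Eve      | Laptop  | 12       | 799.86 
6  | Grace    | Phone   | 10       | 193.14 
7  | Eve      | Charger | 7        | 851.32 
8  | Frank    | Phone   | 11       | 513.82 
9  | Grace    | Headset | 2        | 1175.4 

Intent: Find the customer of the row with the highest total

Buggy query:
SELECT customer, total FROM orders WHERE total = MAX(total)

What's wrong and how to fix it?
Bug: MAX(total) is an aggregate and cannot be used directly in WHERE

Fix: Wrap MAX in a scalar subquery so WHERE compares against a single value

Corrected query:
SELECT customer, total FROM orders WHERE total = (SELECT MAX(total) FROM orders)

Result:
customer | total  
---------+--------
Frank    | 1465.54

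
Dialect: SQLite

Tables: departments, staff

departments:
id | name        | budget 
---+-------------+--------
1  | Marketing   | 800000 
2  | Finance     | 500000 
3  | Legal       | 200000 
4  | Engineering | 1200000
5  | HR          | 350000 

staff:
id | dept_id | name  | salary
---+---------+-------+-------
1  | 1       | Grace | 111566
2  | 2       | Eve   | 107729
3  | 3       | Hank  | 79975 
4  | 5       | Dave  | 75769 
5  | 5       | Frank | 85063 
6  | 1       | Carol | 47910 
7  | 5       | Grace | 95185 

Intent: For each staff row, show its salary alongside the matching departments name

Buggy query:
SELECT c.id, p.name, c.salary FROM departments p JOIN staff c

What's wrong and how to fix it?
Bug: JOIN with no ON clause produces a cartesian product; every staff row pairs with every departments row

Fix: Specify the join condition linking the foreign key to the parent id

Corrected query:
SELECT c.id, p.name, c.salary FROM departments p JOIN staff c ON c.dept_id = p.id

Result:
id | name      | salary
---+-----------+-------
1  | Marketing | 111566
2  | Finance   | 107729
3  | Legal     | 79975 
4  | HR        | 75769 
5  | HR        | 85063 
6  | Marketing | 47910 
7  | HR        | 95185 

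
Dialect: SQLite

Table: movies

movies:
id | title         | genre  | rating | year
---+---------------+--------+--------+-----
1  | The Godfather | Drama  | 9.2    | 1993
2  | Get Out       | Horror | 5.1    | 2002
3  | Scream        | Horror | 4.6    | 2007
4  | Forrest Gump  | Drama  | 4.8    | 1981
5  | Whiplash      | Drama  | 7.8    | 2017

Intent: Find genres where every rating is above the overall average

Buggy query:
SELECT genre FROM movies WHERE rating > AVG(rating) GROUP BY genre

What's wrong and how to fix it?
Bug: AVG() is an aggregate; it can't sit directly in WHERE

Fix: Use a subquery for AVG and a HAVING MIN(...) filter so the condition holds for every row in the group

Corrected query:
SELECT genre FROM movies GROUP BY genre HAVING MIN(rating) > (SELECT AVG(rating) FROM movies)

Result:
(no rows)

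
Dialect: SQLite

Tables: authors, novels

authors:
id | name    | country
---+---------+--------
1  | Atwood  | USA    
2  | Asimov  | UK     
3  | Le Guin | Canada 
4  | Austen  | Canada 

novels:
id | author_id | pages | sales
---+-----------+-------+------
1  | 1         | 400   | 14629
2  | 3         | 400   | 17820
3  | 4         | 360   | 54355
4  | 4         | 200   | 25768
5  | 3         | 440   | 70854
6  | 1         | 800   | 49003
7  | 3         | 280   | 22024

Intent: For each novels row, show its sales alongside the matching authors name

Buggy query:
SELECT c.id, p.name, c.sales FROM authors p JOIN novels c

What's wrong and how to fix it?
Bug: Missing join condition: each novels row is matched to all authors rows instead of just its own

Fix: Specify the join condition linking the foreign key to the parent id

Corrected query:
SELECT c.id, p.name, c.sales FROM authors p JOIN novels c ON c.author_id = p.id

Result:
id | name    | sales
---+---------+------
1  | Atwood  | 14629
2  | Le Guin | 17820
3  | Austen  | 54355
4  | Austen  | 25768
5  | Le Guin | 70854
6  | Atwood  | 49003
7  | Le Guin | 22024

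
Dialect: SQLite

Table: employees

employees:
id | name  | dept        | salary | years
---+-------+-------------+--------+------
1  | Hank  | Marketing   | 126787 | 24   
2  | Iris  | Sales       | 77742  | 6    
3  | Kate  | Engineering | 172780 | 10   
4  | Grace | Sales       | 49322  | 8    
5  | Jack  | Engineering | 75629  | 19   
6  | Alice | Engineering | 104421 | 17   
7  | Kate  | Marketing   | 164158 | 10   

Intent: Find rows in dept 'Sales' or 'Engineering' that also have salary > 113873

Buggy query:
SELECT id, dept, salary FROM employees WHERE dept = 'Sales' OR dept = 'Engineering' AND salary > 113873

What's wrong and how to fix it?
Bug: Without parentheses, AND is evaluated before OR, so the salary filter only applies to the 'Engineering' branch

Fix: Add parentheses around the OR so the AND applies to both alternatives

Corrected query:
SELECT id, dept, salary FROM employees WHERE (dept = 'Sales' OR dept = 'Engineering') AND salary > 113873

Result:
id | dept        | salary
---+-------------+-------
3  | Engineering | 172780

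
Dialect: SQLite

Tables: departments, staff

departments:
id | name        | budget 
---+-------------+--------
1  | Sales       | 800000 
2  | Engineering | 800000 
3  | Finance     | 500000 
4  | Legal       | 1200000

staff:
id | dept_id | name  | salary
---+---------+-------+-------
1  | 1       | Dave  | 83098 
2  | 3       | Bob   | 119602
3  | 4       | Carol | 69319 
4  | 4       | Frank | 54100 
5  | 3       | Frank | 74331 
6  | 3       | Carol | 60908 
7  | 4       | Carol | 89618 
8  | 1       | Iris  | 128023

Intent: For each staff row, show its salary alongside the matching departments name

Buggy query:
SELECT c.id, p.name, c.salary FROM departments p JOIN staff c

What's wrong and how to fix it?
Bug: JOIN with no ON clause produces a cartesian product; every staff row pairs with every departments row

Fix: Add ON c.dept_id = p.id to the JOIN

Corrected query:
SELECT c.id, p.name, c.salary FROM departments p JOIN staff c ON c.dept_id = p.id

Result:
id | name    | salary
---+---------+-------
1  | Sales   | 83098 
2  | Finance | 119602
3  | Legal   | 69319 
4  | Legal   | 54100 
5  | Finance | 74331 
6  | Finance | 60908 
7  | Legal   | 89618 
8  | Sales   | 128023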